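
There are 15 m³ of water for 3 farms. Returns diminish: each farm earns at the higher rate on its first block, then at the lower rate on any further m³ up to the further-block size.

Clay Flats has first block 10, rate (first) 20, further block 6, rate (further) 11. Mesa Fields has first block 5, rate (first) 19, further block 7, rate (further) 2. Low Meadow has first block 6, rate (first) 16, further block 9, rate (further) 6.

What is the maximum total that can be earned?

295

Order all 6 blocks by rate: Clay Flats/first 20 > Mesa Fields/first 19 > Low Meadow/first 16 > Clay Flats/second 11 > Low Meadow/second 6 > Mesa Fields/second 2.
Fill Clay Flats first block (10 at 20) ; 5 left.
Mesa Fields/first (19): +5 ; 0 left.
Total = 20×10 + 19×5 = 295.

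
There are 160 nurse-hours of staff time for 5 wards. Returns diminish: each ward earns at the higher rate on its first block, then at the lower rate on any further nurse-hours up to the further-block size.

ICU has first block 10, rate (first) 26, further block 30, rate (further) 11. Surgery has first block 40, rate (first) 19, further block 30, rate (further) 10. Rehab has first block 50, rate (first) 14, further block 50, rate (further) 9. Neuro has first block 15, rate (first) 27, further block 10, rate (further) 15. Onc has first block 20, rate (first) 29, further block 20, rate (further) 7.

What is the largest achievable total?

3020

Rank every tier by rate: Onc/tier1 29 > Neuro/tier1 27 > ICU/tier1 26 > Surgery/tier1 19 > Neuro/tier2 15 > Rehab/tier1 14 > ICU/tier2 11 > Surgery/tier2 10 > Rehab/tier2 9 > Onc/tier2 7.
Onc/tier1 (29): +20 → 140 left.
Fill Neuro tier1 block (15 at 27) → 125 left.
Fill ICU tier1 block (10 at 26) → 115 left.
Fill Surgery tier1 block (40 at 19) → 75 left.
Neuro tier2 at 15: fill all 10 → 65 left.
Fill Rehab tier1 block (50 at 14) → 15 left.
ICU/tier2: +15 of 30 at 11; pool empty.
Total = 29×20 + 27×15 + 26×10 + 19×40 + 15×10 + 14×50 + 11×15 = 3020.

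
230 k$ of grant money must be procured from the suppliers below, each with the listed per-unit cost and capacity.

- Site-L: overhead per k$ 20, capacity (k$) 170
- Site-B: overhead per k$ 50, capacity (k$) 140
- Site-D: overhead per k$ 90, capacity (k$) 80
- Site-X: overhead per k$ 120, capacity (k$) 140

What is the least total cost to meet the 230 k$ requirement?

Use suppliers in increasing cost order.
Site-L (20): use full 170 — 60 k$ to go.
Site-B at 50: take 60 of its 140 — requirement met.
Site-D, Site-X: unused.
Cost = 170×20 + 60×50 = 6400.

6400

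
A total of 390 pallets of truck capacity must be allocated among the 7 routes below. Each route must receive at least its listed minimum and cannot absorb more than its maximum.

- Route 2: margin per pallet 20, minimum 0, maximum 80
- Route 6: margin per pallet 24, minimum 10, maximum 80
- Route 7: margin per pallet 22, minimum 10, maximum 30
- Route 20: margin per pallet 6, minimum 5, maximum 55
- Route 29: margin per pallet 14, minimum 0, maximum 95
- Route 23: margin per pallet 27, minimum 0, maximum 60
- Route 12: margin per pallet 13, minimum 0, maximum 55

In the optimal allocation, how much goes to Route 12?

Meeting every minimum uses 0+10+10+5+0+0+0 = 25 pallets, leaving 365.
Order the routes by margin per pallet: Route 23 27 > Route 6 24 > Route 7 22 > Route 2 20 > Route 29 14 > Route 12 13 > Route 20 6.
Route 23: +60 to 60 (cap) — 305 left.
Route 6 takes 70 more to reach its cap of 80 — 235 left.
Route 7: +20 to 30 (cap) — 215 left.
Give Route 2 80 more to hit its cap of 80 — 135 left.
Give Route 29 95 more to hit its cap of 95 — 40 left.
Route 12 has room for 55 more but only 40 remain, so it gets 40.

40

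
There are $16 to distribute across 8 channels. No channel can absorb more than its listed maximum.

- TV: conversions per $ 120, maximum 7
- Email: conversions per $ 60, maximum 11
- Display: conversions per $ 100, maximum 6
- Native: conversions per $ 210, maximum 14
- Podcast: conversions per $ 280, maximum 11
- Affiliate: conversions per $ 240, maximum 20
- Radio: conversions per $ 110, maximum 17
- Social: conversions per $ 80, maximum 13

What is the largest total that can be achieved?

Order the channels by conversions per $: Podcast 280 > Affiliate 240 > Native 210 > TV 120 > Radio 110 > Display 100 > Social 80 > Email 60.
Podcast takes 11 to reach its cap of 11 → 5 left.
Only 5 left; Affiliate takes them to reach 5.
Total = 280×11 + 240×5 = 4280.

4280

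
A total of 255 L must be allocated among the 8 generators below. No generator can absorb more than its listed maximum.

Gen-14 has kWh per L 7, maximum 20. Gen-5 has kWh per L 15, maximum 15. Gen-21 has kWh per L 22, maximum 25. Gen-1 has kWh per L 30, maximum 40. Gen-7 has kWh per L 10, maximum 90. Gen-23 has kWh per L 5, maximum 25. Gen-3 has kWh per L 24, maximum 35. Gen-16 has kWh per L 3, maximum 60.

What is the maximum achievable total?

3995

Order the generators by kWh per L: Gen-1 30 > Gen-3 24 > Gen-21 22 > Gen-5 15 > Gen-7 10 > Gen-14 7 > Gen-23 5 > Gen-16 3.
Gen-1: +40 to 40 (cap) → 215 left.
Gen-3: +35 to 35 (cap) → 180 left.
Gen-21: +25 to 25 (cap) → 155 left.
Give Gen-5 15 to hit its cap of 15 → 140 left.
Give Gen-7 90 to hit its cap of 90 → 50 left.
Gen-14 takes 20 to reach its cap of 20 → 30 left.
Gen-23: +25 to 25 (cap) → 5 left.
Gen-16 has room for 60 but only 5 remain, so it gets 5.
Total = 7×20 + 15×15 + 22×25 + 30×40 + 10×90 + 5×25 + 24×35 + 3×5 = 3995.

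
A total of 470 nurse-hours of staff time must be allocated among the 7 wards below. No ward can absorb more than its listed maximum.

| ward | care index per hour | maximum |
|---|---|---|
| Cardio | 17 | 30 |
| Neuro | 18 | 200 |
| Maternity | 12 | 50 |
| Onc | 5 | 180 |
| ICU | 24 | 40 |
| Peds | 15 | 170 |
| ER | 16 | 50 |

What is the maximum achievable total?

8120

Order the wards by care index per hour: ICU 24 > Neuro 18 > Cardio 17 > ER 16 > Peds 15 > Maternity 12 > Onc 5.
ICU takes 40 to reach its cap of 40 → 430 left.
Neuro: +200 to 200 (cap) → 230 left.
Cardio: +30 to 30 (cap) → 200 left.
ER takes 50 to reach its cap of 50 → 150 left.
Peds: +150 (room for 170) → 150. Pool exhausted.
Total = 17×30 + 18×200 + 24×40 + 15×150 + 16×50 = 8120.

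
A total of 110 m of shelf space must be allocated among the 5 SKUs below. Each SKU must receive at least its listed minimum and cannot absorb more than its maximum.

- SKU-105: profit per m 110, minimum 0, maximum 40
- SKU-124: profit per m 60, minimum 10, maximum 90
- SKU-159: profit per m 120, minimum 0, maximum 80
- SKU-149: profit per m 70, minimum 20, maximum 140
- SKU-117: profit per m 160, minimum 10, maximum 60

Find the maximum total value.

Meeting every minimum uses 0+10+0+20+10 = 40 m, leaving 70.
Order the SKUs by profit per m: SKU-117 160 > SKU-159 120 > SKU-105 110 > SKU-149 70 > SKU-124 60.
Give SKU-117 50 more to hit its cap of 60 → 20 left.
SKU-159: +20 (room for 80) → 20. Pool exhausted.
Total = 60×10 + 120×20 + 70×20 + 160×60 = 14000.

14000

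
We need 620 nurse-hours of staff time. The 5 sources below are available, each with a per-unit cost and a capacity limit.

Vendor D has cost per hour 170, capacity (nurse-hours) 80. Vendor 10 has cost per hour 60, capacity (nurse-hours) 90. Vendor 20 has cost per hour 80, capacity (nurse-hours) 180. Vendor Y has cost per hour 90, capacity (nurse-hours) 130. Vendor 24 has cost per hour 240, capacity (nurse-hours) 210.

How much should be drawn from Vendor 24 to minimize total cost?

Cheapest first:
Vendor 10 (60): use full 90 — 530 nurse-hours to go.
Vendor 20 at 80: take all 180 nurse-hours — 350 still needed.
Take 130 from Vendor Y at 90 — need 220 more.
Take 80 from Vendor D at 170 — need 140 more.
Vendor 24 (240): take the remaining 140 — done.

140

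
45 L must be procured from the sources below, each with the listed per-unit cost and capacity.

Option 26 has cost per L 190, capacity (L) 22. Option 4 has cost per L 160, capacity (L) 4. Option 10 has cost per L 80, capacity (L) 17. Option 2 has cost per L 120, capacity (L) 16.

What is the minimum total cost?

5440

Fill from the cheapest source first.
Option 10 (80): use full 17 → 28 L to go.
Take 16 from Option 2 at 120 → need 12 more.
Option 4 at 160: take all 4 L → 8 still needed.
Option 26 at 190: take 8 of its 22 → requirement met.
Cost = 17×80 + 16×120 + 4×160 + 8×190 = 5440.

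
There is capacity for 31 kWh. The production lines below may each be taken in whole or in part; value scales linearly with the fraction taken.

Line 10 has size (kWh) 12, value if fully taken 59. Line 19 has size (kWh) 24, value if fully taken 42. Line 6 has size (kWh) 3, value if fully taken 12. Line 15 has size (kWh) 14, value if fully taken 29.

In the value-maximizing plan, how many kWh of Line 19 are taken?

2

Sort by value density: Line 10 59/12≈4.92, Line 6 12/3≈4, Line 15 29/14≈2.07, Line 19 42/24≈1.75.
Take all of Line 10 (12 kWh, value 59) — 19 kWh left.
All 3 kWh of Line 6 fit (value 12) — 16 remain.
Take all of Line 15 (14 kWh, value 29) — 2 kWh left.
Fill the last 2 kWh with part of Line 19: 2/24 of it earns 3.5.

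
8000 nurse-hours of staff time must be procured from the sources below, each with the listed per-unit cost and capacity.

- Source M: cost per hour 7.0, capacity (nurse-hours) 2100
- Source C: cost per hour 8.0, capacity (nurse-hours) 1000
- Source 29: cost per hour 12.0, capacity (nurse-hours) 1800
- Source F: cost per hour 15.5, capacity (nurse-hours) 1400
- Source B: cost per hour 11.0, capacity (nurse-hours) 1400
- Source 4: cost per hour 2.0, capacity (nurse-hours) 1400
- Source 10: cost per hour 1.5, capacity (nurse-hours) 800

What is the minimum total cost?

Cheapest first:
Take 800 from Source 10 at 1.5 — need 7200 more.
Take 1400 from Source 4 at 2.0 — need 5800 more.
Source M at 7.0: take all 2100 nurse-hours — 3700 still needed.
Source C at 8.0: take all 1000 nurse-hours — 2700 still needed.
Take 1400 from Source B at 11.0 — need 1300 more.
Take 1300 from Source 29 at 12.0 to finish.
Source F: unused.
Cost = 800×1.5 + 1400×2.0 + 2100×7.0 + 1000×8.0 + 1400×11.0 + 1300×12.0 = 57700.

57700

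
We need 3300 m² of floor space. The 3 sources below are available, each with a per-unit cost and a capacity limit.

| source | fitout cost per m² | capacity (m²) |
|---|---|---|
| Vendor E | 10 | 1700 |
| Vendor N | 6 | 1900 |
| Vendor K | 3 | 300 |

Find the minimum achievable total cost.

23300

Use sources in increasing cost order.
Vendor K at 3: take all 300 m² → 3000 still needed.
Vendor N (6): use full 1900 → 1100 m² to go.
Vendor E (10): take the remaining 1100 → done.
Cost = 300×3 + 1900×6 + 1100×10 = 23300.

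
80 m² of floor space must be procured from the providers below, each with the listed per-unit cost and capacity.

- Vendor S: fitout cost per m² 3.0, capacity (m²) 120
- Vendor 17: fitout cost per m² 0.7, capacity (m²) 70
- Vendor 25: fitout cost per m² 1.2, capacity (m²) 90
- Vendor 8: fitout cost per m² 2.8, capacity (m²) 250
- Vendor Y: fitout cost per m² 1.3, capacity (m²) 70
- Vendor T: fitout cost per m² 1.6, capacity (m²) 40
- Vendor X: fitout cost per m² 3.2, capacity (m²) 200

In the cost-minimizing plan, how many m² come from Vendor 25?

Cheapest first:
Vendor 17 (0.7): use full 70 — 10 m² to go.
Vendor 25 at 1.2: take 10 of its 90 — requirement met.
Vendor Y, Vendor T, Vendor 8, Vendor S, Vendor X: unused.

10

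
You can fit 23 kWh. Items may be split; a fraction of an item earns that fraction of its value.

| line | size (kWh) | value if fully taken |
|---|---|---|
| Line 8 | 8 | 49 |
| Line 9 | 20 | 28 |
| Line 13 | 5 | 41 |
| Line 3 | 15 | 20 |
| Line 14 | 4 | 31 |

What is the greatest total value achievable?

Best value per unit of size first: Line 13 41/5≈8.2, Line 14 31/4≈7.75, Line 8 49/8≈6.12, Line 9 28/20≈1.4, Line 3 20/15≈1.33.
Line 13: take in full, 5 kWh for value 41 — 18 left.
Take all of Line 14 (4 kWh, value 31) — 14 kWh left.
Take all of Line 8 (8 kWh, value 49) — 6 kWh left.
Only 6 kWh remain; take 6/20 of Line 9 for value 28×6/20 = 8.4.
Total value = 129.4.

129.4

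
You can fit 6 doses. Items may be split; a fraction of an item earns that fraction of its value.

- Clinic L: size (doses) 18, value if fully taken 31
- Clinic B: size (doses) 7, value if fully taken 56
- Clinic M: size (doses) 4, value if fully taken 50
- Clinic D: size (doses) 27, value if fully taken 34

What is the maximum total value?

66

Sort by value density: Clinic M 50/4≈12.5, Clinic B 56/7≈8, Clinic L 31/18≈1.72, Clinic D 34/27≈1.26.
Take all of Clinic M (4 doses, value 50) ; 2 doses left.
2 doses left: a 2/7 share of Clinic B gives 56×2/7 = 16.
Total value = 66.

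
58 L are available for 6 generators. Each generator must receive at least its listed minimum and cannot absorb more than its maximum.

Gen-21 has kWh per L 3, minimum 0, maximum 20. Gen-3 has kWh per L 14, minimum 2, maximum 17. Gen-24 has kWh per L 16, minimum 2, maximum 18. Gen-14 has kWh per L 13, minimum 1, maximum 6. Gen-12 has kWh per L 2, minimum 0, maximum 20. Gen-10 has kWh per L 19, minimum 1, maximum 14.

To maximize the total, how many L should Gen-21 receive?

3

Meeting every minimum uses 0+2+2+1+0+1 = 6 L, leaving 52.
Rank by kWh per L: Gen-10 19 > Gen-24 16 > Gen-3 14 > Gen-14 13 > Gen-21 3 > Gen-12 2.
Gen-10: +13 to 14 (cap) ; 39 left.
Gen-24 takes 16 more to reach its cap of 18 ; 23 left.
Gen-3 takes 15 more to reach its cap of 17 ; 8 left.
Gen-14: +5 to 6 (cap) ; 3 left.
Gen-21 has room for 20 more but only 3 remain, so it gets 3.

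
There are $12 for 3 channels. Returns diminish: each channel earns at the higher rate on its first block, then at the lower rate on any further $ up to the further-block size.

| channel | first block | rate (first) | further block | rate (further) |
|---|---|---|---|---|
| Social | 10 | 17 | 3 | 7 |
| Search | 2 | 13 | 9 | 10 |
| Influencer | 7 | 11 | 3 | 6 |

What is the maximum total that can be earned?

Rank every tier by rate: Social/first 17 > Search/first 13 > Influencer/first 11 > Search/second 10 > Social/second 7 > Influencer/second 6.
Social first at 17: fill all 10 — 2 left.
Search first at 13: fill all 2 — 0 left.
Total = 17×10 + 13×2 = 196.

196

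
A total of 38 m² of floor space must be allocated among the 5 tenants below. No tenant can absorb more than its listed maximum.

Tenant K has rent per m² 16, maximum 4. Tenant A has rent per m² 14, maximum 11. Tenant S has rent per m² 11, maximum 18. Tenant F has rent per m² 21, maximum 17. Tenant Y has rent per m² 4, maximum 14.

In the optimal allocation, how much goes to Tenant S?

Rank by rent per m²: Tenant F 21 > Tenant K 16 > Tenant A 14 > Tenant S 11 > Tenant Y 4.
Tenant F: +17 to 17 (cap) → 21 left.
Tenant K takes 4 to reach its cap of 4 → 17 left.
Tenant A takes 11 to reach its cap of 11 → 6 left.
Only 6 left; Tenant S takes them to reach 6.

6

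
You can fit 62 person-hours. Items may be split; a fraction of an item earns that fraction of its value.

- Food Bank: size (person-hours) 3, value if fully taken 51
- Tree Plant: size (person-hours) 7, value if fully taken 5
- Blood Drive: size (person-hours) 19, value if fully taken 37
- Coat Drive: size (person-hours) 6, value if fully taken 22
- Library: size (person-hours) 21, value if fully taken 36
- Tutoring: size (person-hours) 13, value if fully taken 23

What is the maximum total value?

Sort by value density: Food Bank 51/3≈17, Coat Drive 22/6≈3.67, Blood Drive 37/19≈1.95, Tutoring 23/13≈1.77, Library 36/21≈1.71, Tree Plant 5/7≈0.714.
All 3 person-hours of Food Bank fit (value 51) → 59 remain.
Coat Drive: take in full, 6 person-hours for value 22 → 53 left.
All 19 person-hours of Blood Drive fit (value 37) → 34 remain.
Take all of Tutoring (13 person-hours, value 23) → 21 person-hours left.
Take all of Library (21 person-hours, value 36) → 0 person-hours left.
Total value = 169.

169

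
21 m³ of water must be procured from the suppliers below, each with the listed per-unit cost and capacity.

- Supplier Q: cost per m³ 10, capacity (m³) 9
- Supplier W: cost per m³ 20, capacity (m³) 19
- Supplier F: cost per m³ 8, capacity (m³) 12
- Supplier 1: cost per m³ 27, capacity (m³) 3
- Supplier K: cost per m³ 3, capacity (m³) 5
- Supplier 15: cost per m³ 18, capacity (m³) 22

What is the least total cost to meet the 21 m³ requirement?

Cheapest first:
Take 5 from Supplier K at 3 ; need 16 more.
Take 12 from Supplier F at 8 ; need 4 more.
Take 4 from Supplier Q at 10 to finish.
Supplier 15, Supplier W, Supplier 1: unused.
Cost = 5×3 + 12×8 + 4×10 = 151.

151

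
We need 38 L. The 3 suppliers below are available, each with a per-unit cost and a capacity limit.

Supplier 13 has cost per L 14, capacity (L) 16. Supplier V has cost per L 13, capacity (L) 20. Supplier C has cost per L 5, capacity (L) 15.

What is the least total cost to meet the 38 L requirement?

Use suppliers in increasing cost order.
Supplier C (5): use full 15 — 23 L to go.
Take 20 from Supplier V at 13 — need 3 more.
Supplier 13 at 14: take 3 of its 16 — requirement met.
Cost = 15×5 + 20×13 + 3×14 = 377.

377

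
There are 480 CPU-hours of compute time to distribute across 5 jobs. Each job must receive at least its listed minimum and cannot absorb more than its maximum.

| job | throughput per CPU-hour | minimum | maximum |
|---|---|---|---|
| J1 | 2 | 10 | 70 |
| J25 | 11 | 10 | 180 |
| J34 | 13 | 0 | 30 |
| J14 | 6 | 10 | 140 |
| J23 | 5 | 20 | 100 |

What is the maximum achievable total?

Meeting every minimum uses 10+10+0+10+20 = 50 CPU-hours, leaving 430.
Highest throughput per CPU-hour first: J34 13 > J25 11 > J14 6 > J23 5 > J1 2.
J34 takes 30 more to reach its cap of 30 ; 400 left.
J25: +170 to 180 (cap) ; 230 left.
J14 takes 130 more to reach its cap of 140 ; 100 left.
J23 takes 80 more to reach its cap of 100 ; 20 left.
J1: +20 (room for 60) → 30. Pool exhausted.
Total = 2×30 + 11×180 + 13×30 + 6×140 + 5×100 = 3770.

3770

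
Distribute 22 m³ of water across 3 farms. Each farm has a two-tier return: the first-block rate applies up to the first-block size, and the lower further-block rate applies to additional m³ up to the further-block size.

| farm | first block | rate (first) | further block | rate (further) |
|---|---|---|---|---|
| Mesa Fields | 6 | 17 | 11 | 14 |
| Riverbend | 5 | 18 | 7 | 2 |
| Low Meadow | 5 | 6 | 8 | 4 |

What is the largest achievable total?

346

Order all 6 blocks by rate: Riverbend/first 18 > Mesa Fields/first 17 > Mesa Fields/second 14 > Low Meadow/first 6 > Low Meadow/second 4 > Riverbend/second 2.
Riverbend first at 18: fill all 5 → 17 left.
Fill Mesa Fields first block (6 at 17) → 11 left.
Fill Mesa Fields second block (11 at 14) → 0 left.
Total = 18×5 + 17×6 + 14×11 = 346.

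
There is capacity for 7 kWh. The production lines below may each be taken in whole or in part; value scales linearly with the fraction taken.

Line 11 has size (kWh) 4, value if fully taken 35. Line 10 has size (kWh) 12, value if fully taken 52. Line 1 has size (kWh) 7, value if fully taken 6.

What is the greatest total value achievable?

Best value per unit of size first: Line 11 35/4≈8.75, Line 10 52/12≈4.33, Line 1 6/7≈0.857.
Line 11: take in full, 4 kWh for value 35 ; 3 left.
3 kWh left: a 3/12 share of Line 10 gives 52×3/12 = 13.
Total value = 48.

48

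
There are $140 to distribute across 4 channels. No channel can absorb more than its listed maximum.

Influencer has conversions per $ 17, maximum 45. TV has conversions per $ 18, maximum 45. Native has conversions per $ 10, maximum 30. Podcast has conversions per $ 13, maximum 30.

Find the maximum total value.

Rank by conversions per $: TV 18 > Influencer 17 > Podcast 13 > Native 10.
Give TV 45 to hit its cap of 45 — 95 left.
Influencer takes 45 to reach its cap of 45 — 50 left.
Podcast takes 30 to reach its cap of 30 — 20 left.
Only 20 left; Native takes them to reach 20.
Total = 17×45 + 18×45 + 10×20 + 13×30 = 2165.

2165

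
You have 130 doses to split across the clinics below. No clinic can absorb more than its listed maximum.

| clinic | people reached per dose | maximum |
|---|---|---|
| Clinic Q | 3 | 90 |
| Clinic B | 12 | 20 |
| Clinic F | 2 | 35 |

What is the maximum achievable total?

Order the clinics by people reached per dose: Clinic B 12 > Clinic Q 3 > Clinic F 2.
Give Clinic B 20 to hit its cap of 20 — 110 left.
Clinic Q takes 90 to reach its cap of 90 — 20 left.
Clinic F: +20 (room for 35) → 20. Pool exhausted.
Total = 3×90 + 12×20 + 2×20 = 550.

550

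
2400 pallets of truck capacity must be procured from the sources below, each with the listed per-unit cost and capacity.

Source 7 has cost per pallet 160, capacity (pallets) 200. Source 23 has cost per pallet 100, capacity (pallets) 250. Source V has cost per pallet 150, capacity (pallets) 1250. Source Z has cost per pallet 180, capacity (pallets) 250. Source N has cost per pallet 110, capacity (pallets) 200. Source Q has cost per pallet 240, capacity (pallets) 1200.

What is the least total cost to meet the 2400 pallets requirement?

371500

Use sources in increasing cost order.
Source 23 at 100: take all 250 pallets ; 2150 still needed.
Source N at 110: take all 200 pallets ; 1950 still needed.
Source V at 150: take all 1250 pallets ; 700 still needed.
Source 7 at 160: take all 200 pallets ; 500 still needed.
Source Z at 180: take all 250 pallets ; 250 still needed.
Source Q (240): take the remaining 250 ; done.
Cost = 250×100 + 200×110 + 1250×150 + 200×160 + 250×180 + 250×240 = 371500.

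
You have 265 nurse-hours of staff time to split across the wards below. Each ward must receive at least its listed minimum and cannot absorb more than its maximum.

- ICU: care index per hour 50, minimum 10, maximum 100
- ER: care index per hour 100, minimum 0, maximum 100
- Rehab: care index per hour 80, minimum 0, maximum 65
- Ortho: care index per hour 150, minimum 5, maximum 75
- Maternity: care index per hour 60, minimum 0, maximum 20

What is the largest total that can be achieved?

27850

Meeting every minimum uses 10+0+0+5+0 = 15 nurse-hours, leaving 250.
Rank by care index per hour: Ortho 150 > ER 100 > Rehab 80 > Maternity 60 > ICU 50.
Ortho takes 70 more to reach its cap of 75 — 180 left.
ER takes 100 more to reach its cap of 100 — 80 left.
Give Rehab 65 more to hit its cap of 65 — 15 left.
Maternity: +15 (room for 20) → 15. Pool exhausted.
Total = 50×10 + 100×100 + 80×65 + 150×75 + 60×15 = 27850.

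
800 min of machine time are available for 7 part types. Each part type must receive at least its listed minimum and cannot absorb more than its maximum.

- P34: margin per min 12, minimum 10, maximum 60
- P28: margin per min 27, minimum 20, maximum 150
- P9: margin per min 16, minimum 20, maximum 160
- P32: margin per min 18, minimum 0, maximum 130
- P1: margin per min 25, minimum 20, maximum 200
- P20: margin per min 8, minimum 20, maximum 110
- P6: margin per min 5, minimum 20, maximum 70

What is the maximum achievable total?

Meeting every minimum uses 10+20+20+0+20+20+20 = 110 min, leaving 690.
Highest margin per min first: P28 27 > P1 25 > P32 18 > P9 16 > P34 12 > P20 8 > P6 5.
P28: +130 to 150 (cap) ; 560 left.
P1: +180 to 200 (cap) ; 380 left.
Give P32 130 more to hit its cap of 130 ; 250 left.
P9 takes 140 more to reach its cap of 160 ; 110 left.
P34 takes 50 more to reach its cap of 60 ; 60 left.
Only 60 left; P20 takes them to reach 80.
Total = 12×60 + 27×150 + 16×160 + 18×130 + 25×200 + 8×80 + 5×20 = 15410.

15410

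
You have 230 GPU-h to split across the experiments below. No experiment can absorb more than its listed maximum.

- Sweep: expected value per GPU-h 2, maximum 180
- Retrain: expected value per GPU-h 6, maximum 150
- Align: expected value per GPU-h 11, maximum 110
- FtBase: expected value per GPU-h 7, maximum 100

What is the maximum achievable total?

Rank by expected value per GPU-h: Align 11 > FtBase 7 > Retrain 6 > Sweep 2.
Give Align 110 to hit its cap of 110 ; 120 left.
FtBase: +100 to 100 (cap) ; 20 left.
Retrain: +20 (room for 150) → 20. Pool exhausted.
Total = 6×20 + 11×110 + 7×100 = 2030.

2030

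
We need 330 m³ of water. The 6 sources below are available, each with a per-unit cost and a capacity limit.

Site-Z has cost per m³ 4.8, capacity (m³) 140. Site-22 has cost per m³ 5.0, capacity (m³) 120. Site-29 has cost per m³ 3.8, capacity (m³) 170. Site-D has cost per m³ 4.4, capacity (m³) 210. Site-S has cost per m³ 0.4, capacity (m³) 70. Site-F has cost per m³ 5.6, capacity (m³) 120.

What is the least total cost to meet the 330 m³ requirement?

Use sources in increasing cost order.
Site-S (0.4): use full 70 → 260 m³ to go.
Take 170 from Site-29 at 3.8 → need 90 more.
Site-D (4.4): take the remaining 90 → done.
Site-Z, Site-22, Site-F: unused.
Cost = 70×0.4 + 170×3.8 + 90×4.4 = 1070.

1070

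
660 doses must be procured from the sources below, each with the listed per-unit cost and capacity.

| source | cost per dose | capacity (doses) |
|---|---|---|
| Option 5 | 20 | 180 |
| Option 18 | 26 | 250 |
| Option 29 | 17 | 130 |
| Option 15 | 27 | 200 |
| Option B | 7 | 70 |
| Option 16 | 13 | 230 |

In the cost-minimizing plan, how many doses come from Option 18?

50

Fill from the cheapest source first.
Option B at 7: take all 70 doses — 590 still needed.
Take 230 from Option 16 at 13 — need 360 more.
Option 29 (17): use full 130 — 230 doses to go.
Option 5 (20): use full 180 — 50 doses to go.
Option 18 at 26: take 50 of its 250 — requirement met.
Option 15: unused.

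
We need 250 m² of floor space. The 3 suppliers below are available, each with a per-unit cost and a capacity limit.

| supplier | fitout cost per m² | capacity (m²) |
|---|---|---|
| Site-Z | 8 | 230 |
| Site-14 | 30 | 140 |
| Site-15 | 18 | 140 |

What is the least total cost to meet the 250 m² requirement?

2200

Fill from the cheapest supplier first.
Site-Z (8): use full 230 ; 20 m² to go.
Take 20 from Site-15 at 18 to finish.
Site-14: unused.
Cost = 230×8 + 20×18 = 2200.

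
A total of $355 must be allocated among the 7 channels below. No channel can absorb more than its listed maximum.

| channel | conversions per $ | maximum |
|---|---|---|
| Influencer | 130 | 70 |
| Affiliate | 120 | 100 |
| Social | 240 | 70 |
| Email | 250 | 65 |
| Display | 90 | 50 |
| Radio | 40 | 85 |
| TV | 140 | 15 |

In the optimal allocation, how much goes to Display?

Rank by conversions per $: Email 250 > Social 240 > TV 140 > Influencer 130 > Affiliate 120 > Display 90 > Radio 40.
Email: +65 to 65 (cap) → 290 left.
Social: +70 to 70 (cap) → 220 left.
TV: +15 to 15 (cap) → 205 left.
Influencer: +70 to 70 (cap) → 135 left.
Give Affiliate 100 to hit its cap of 100 → 35 left.
Display has room for 50 but only 35 remain, so it gets 35.

35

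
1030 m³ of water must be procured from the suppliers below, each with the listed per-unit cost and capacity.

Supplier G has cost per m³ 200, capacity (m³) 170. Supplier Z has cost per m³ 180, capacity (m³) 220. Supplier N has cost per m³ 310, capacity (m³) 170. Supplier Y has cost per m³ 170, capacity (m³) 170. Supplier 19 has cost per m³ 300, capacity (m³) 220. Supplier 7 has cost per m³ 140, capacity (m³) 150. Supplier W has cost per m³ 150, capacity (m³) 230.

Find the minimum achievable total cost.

Fill from the cheapest supplier first.
Take 150 from Supplier 7 at 140 ; need 880 more.
Supplier W (150): use full 230 ; 650 m³ to go.
Take 170 from Supplier Y at 170 ; need 480 more.
Supplier Z at 180: take all 220 m³ ; 260 still needed.
Take 170 from Supplier G at 200 ; need 90 more.
Supplier 19 at 300: take 90 of its 220 ; requirement met.
Supplier N: unused.
Cost = 150×140 + 230×150 + 170×170 + 220×180 + 170×200 + 90×300 = 185000.

185000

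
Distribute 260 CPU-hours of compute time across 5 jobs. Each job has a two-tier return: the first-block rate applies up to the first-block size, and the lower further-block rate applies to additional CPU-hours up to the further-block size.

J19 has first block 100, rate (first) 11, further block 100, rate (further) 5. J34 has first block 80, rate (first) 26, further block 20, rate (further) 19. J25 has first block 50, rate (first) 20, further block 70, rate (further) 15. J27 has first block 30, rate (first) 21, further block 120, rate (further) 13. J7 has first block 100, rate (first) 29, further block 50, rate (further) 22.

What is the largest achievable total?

6710

Order all 10 blocks by rate: J7/tier1 29 > J34/tier1 26 > J7/tier2 22 > J27/tier1 21 > J25/tier1 20 > J34/tier2 19 > J25/tier2 15 > J27/tier2 13 > J19/tier1 11 > J19/tier2 5.
J7 tier1 at 29: fill all 100 — 160 left.
J34 tier1 at 26: fill all 80 — 80 left.
Fill J7 tier2 block (50 at 22) — 30 left.
J27 tier1 at 21: fill all 30 — 0 left.
Total = 29×100 + 26×80 + 22×50 + 21×30 = 6710.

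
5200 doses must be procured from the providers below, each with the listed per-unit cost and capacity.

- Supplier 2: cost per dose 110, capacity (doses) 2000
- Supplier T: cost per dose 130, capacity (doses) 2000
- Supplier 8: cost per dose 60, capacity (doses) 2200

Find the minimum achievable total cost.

Cheapest first:
Supplier 8 at 60: take all 2200 doses → 3000 still needed.
Take 2000 from Supplier 2 at 110 → need 1000 more.
Supplier T at 130: take 1000 of its 2000 → requirement met.
Cost = 2200×60 + 2000×110 + 1000×130 = 482000.

482000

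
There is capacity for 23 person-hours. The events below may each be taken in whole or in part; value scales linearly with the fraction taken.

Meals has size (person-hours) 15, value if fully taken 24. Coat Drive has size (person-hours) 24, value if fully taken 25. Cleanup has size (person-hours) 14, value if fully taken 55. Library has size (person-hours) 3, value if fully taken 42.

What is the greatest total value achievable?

106.6

Sort by value density: Library 42/3≈14, Cleanup 55/14≈3.93, Meals 24/15≈1.6, Coat Drive 25/24≈1.04.
Take all of Library (3 person-hours, value 42) → 20 person-hours left.
All 14 person-hours of Cleanup fit (value 55) → 6 remain.
6 person-hours left: a 6/15 share of Meals gives 24×6/15 = 9.6.
Total value = 106.6.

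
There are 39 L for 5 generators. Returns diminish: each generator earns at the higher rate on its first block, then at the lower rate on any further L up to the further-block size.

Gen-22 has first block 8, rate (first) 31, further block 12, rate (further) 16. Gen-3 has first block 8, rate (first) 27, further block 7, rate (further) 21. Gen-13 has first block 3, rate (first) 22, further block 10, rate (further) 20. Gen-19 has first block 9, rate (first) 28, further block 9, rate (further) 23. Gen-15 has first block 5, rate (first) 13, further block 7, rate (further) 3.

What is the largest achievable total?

Order all 10 blocks by rate: Gen-22/tier1 31 > Gen-19/tier1 28 > Gen-3/tier1 27 > Gen-19/tier2 23 > Gen-13/tier1 22 > Gen-3/tier2 21 > Gen-13/tier2 20 > Gen-22/tier2 16 > Gen-15/tier1 13 > Gen-15/tier2 3.
Fill Gen-22 tier1 block (8 at 31) — 31 left.
Fill Gen-19 tier1 block (9 at 28) — 22 left.
Gen-3 tier1 at 27: fill all 8 — 14 left.
Gen-19/tier2 (23): +9 — 5 left.
Gen-13 tier1 at 22: fill all 3 — 2 left.
2 remain; put them into Gen-3 tier2 at 21.
Total = 31×8 + 28×9 + 27×8 + 23×9 + 22×3 + 21×2 = 1031.

1031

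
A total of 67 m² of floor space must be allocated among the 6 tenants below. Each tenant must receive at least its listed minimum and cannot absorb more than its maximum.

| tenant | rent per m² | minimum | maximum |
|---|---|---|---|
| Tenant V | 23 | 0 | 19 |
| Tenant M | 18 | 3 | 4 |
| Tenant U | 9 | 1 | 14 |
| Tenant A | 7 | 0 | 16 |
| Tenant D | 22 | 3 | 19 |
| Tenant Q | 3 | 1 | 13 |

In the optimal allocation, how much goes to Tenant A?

10

Meeting every minimum uses 0+3+1+0+3+1 = 8 m², leaving 59.
Order the tenants by rent per m²: Tenant V 23 > Tenant D 22 > Tenant M 18 > Tenant U 9 > Tenant A 7 > Tenant Q 3.
Give Tenant V 19 more to hit its cap of 19 → 40 left.
Tenant D: +16 to 19 (cap) → 24 left.
Tenant M: +1 to 4 (cap) → 23 left.
Give Tenant U 13 more to hit its cap of 14 → 10 left.
Tenant A: +10 (room for 16) → 10. Pool exhausted.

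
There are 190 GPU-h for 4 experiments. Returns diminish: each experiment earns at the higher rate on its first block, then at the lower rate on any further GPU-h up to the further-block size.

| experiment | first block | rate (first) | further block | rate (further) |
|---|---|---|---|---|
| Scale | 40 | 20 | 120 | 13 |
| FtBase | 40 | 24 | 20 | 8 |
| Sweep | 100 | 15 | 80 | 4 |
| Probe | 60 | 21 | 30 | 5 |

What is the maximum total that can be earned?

Rank every tier by rate: FtBase/first 24 > Probe/first 21 > Scale/first 20 > Sweep/first 15 > Scale/second 13 > FtBase/second 8 > Probe/second 5 > Sweep/second 4.
FtBase/first (24): +40 — 150 left.
Probe first at 21: fill all 60 — 90 left.
Scale/first (20): +40 — 50 left.
Sweep/first: +50 of 100 at 15; pool empty.
Total = 24×40 + 21×60 + 20×40 + 15×50 = 3770.

3770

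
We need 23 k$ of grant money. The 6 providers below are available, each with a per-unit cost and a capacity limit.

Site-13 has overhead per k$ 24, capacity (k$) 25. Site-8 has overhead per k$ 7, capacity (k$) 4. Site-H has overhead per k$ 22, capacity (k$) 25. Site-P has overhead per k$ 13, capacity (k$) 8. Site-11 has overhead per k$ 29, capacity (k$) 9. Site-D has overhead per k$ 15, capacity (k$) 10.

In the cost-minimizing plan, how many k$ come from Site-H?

1

Use providers in increasing cost order.
Take 4 from Site-8 at 7 ; need 19 more.
Take 8 from Site-P at 13 ; need 11 more.
Site-D at 15: take all 10 k$ ; 1 still needed.
Site-H (22): take the remaining 1 ; done.
Site-13, Site-11: unused.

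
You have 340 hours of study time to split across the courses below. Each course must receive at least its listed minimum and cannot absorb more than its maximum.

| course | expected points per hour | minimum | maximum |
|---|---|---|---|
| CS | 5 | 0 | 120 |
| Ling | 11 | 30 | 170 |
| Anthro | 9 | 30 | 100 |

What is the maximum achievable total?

Meeting every minimum uses 0+30+30 = 60 hours, leaving 280.
Rank by expected points per hour: Ling 11 > Anthro 9 > CS 5.
Ling: +140 to 170 (cap) — 140 left.
Anthro: +70 to 100 (cap) — 70 left.
CS has room for 120 more but only 70 remain, so it gets 70.
Total = 5×70 + 11×170 + 9×100 = 3120.

3120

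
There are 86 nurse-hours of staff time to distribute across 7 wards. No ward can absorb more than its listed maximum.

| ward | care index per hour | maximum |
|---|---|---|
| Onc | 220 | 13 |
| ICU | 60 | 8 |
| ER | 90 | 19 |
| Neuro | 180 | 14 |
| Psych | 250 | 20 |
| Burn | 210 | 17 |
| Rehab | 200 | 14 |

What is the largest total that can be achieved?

17470

Order the wards by care index per hour: Psych 250 > Onc 220 > Burn 210 > Rehab 200 > Neuro 180 > ER 90 > ICU 60.
Psych takes 20 to reach its cap of 20 — 66 left.
Onc: +13 to 13 (cap) — 53 left.
Give Burn 17 to hit its cap of 17 — 36 left.
Rehab: +14 to 14 (cap) — 22 left.
Give Neuro 14 to hit its cap of 14 — 8 left.
ER: +8 (room for 19) → 8. Pool exhausted.
Total = 220×13 + 90×8 + 180×14 + 250×20 + 210×17 + 200×14 = 17470.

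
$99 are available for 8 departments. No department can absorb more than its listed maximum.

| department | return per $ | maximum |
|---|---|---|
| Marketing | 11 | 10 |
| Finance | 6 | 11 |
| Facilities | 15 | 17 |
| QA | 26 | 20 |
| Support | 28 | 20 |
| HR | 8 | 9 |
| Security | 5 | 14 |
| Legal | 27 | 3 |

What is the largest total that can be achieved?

Order the departments by return per $: Support 28 > Legal 27 > QA 26 > Facilities 15 > Marketing 11 > HR 8 > Finance 6 > Security 5.
Give Support 20 to hit its cap of 20 → 79 left.
Legal takes 3 to reach its cap of 3 → 76 left.
Give QA 20 to hit its cap of 20 → 56 left.
Facilities: +17 to 17 (cap) → 39 left.
Give Marketing 10 to hit its cap of 10 → 29 left.
HR takes 9 to reach its cap of 9 → 20 left.
Finance: +11 to 11 (cap) → 9 left.
Security has room for 14 but only 9 remain, so it gets 9.
Total = 11×10 + 6×11 + 15×17 + 26×20 + 28×20 + 8×9 + 5×9 + 27×3 = 1709.

1709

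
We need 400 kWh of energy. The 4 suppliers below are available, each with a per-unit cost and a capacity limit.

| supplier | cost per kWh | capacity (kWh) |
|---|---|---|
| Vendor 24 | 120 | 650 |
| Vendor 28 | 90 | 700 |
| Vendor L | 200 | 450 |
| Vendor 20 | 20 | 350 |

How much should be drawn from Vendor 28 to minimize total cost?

50

Use suppliers in increasing cost order.
Take 350 from Vendor 20 at 20 → need 50 more.
Take 50 from Vendor 28 at 90 to finish.
Vendor 24, Vendor L: unused.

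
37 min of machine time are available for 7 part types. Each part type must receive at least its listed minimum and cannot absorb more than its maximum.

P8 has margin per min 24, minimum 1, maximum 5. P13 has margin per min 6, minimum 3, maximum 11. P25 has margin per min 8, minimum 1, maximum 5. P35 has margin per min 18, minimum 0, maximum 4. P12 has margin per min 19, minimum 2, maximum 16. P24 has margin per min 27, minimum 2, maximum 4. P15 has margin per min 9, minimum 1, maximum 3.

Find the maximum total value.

Meeting every minimum uses 1+3+1+0+2+2+1 = 10 min, leaving 27.
Highest margin per min first: P24 27 > P8 24 > P12 19 > P35 18 > P15 9 > P25 8 > P13 6.
P24 takes 2 more to reach its cap of 4 ; 25 left.
P8 takes 4 more to reach its cap of 5 ; 21 left.
Give P12 14 more to hit its cap of 16 ; 7 left.
P35: +4 to 4 (cap) ; 3 left.
Give P15 2 more to hit its cap of 3 ; 1 left.
P25 has room for 4 more but only 1 remain, so it gets 2.
Total = 24×5 + 6×3 + 8×2 + 18×4 + 19×16 + 27×4 + 9×3 = 665.

665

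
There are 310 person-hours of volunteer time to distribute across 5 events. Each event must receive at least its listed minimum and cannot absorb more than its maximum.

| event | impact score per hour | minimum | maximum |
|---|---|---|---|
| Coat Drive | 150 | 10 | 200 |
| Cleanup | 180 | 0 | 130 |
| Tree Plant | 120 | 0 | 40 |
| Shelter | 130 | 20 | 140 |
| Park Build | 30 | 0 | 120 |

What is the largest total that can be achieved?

50000

Meeting every minimum uses 10+0+0+20+0 = 30 person-hours, leaving 280.
Highest impact score per hour first: Cleanup 180 > Coat Drive 150 > Shelter 130 > Tree Plant 120 > Park Build 30.
Cleanup: +130 to 130 (cap) ; 150 left.
Coat Drive has room for 190 more but only 150 remain, so it gets 160.
Total = 150×160 + 180×130 + 130×20 = 50000.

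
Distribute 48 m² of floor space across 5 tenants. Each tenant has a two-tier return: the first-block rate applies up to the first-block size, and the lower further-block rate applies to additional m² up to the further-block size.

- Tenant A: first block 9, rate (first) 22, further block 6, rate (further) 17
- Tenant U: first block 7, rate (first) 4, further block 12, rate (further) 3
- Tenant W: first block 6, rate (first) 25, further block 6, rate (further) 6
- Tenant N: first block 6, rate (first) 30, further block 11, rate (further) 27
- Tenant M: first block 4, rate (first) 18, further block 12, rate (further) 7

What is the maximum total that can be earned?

Rank every tier by rate: Tenant N/T1 30 > Tenant N/T2 27 > Tenant W/T1 25 > Tenant A/T1 22 > Tenant M/T1 18 > Tenant A/T2 17 > Tenant M/T2 7 > Tenant W/T2 6 > Tenant U/T1 4 > Tenant U/T2 3.
Fill Tenant N T1 block (6 at 30) ; 42 left.
Tenant N/T2 (27): +11 ; 31 left.
Fill Tenant W T1 block (6 at 25) ; 25 left.
Fill Tenant A T1 block (9 at 22) ; 16 left.
Fill Tenant M T1 block (4 at 18) ; 12 left.
Tenant A/T2 (17): +6 ; 6 left.
Tenant M/T2: +6 of 12 at 7; pool empty.
Total = 30×6 + 27×11 + 25×6 + 22×9 + 18×4 + 17×6 + 7×6 = 1041.

1041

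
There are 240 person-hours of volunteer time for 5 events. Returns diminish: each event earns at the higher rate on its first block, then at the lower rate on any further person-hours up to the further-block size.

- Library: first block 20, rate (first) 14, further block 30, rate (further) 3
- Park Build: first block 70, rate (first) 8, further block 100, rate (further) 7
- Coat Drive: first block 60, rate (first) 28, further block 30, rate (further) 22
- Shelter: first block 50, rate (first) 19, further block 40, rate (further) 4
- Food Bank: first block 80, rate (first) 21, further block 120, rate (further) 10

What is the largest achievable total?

5250

Treat each block as its own option and order by rate: Coat Drive/T1 28 > Coat Drive/T2 22 > Food Bank/T1 21 > Shelter/T1 19 > Library/T1 14 > Food Bank/T2 10 > Park Build/T1 8 > Park Build/T2 7 > Shelter/T2 4 > Library/T2 3.
Fill Coat Drive T1 block (60 at 28) → 180 left.
Coat Drive T2 at 22: fill all 30 → 150 left.
Fill Food Bank T1 block (80 at 21) → 70 left.
Shelter/T1 (19): +50 → 20 left.
Fill Library T1 block (20 at 14) → 0 left.
Total = 28×60 + 22×30 + 21×80 + 19×50 + 14×20 = 5250.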